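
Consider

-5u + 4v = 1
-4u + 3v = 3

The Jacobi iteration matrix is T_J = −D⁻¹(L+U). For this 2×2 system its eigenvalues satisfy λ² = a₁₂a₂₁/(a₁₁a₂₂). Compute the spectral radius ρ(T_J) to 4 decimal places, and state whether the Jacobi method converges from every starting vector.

a₁₂a₂₁/(a₁₁a₂₂) = (4)·(-4) / ((-5)·(3)) = 1.066667
ρ = √|1.066667| = √1.066667 = 1.0328
ρ > 1, so Jacobi diverges

1.0328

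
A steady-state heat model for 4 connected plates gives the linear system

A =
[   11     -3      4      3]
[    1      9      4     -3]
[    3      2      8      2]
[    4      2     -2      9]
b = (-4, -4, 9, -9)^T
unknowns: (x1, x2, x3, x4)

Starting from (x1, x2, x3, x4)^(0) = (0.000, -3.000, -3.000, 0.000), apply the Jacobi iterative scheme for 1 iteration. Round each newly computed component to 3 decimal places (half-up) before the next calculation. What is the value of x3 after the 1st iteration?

Iteration 1:
  x1 = (-4 - (-3)·-3.000 - (4)·-3.000 - (3)·0.000) / (11) = -0.091
  x2 = (-4 - (1)·0.000 - (4)·-3.000 - (-3)·0.000) / (9) = 0.889
  x3 = (9 - (3)·0.000 - (2)·-3.000 - (2)·0.000) / (8) = 1.875
  x4 = (-9 - (4)·0.000 - (2)·-3.000 - (-2)·-3.000) / (9) = -1.000

1.875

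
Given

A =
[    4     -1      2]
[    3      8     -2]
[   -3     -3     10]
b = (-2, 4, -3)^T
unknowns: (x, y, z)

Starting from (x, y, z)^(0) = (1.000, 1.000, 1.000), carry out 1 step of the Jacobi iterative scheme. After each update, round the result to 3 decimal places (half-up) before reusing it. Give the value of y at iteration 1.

Iteration 1:
  x = (-2 - (-1)·1.000 - (2)·1.000) / (4) = -0.750
  y = (4 - (3)·1.000 - (-2)·1.000) / (8) = 0.375
  z = (-3 - (-3)·1.000 - (-3)·1.000) / (10) = 0.300

0.375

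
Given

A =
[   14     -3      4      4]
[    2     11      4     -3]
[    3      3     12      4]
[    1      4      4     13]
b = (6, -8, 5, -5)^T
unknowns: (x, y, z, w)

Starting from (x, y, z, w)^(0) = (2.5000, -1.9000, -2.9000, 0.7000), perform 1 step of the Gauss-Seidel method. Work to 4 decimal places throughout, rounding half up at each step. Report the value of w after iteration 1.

-0.5333

Iteration 1:
  x = (6 - (-3)·-1.9000 - (4)·-2.9000 - (4)·0.7000) / (14) = 0.6500
  y = (-8 - (2)·0.6500 - (4)·-2.9000 - (-3)·0.7000) / (11) = 0.4000
  z = (5 - (3)·0.6500 - (3)·0.4000 - (4)·0.7000) / (12) = -0.0792
  w = (-5 - (1)·0.6500 - (4)·0.4000 - (4)·-0.0792) / (13) = -0.5333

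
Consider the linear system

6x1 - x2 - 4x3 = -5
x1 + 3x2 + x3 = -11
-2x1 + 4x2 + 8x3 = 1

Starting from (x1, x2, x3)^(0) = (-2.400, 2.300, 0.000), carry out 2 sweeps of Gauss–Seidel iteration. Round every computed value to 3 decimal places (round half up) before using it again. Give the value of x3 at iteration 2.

Iteration 1:
  x1 = (-5 - (-1)·2.300 - (-4)·0.000) / (6) = -0.450
  x2 = (-11 - (1)·-0.450 - (1)·0.000) / (3) = -3.517
  x3 = (1 - (-2)·-0.450 - (4)·-3.517) / (8) = 1.771
Iteration 2:
  x1 = (-5 - (-1)·-3.517 - (-4)·1.771) / (6) = -0.239
  x2 = (-11 - (1)·-0.239 - (1)·1.771) / (3) = -4.177
  x3 = (1 - (-2)·-0.239 - (4)·-4.177) / (8) = 2.154

2.154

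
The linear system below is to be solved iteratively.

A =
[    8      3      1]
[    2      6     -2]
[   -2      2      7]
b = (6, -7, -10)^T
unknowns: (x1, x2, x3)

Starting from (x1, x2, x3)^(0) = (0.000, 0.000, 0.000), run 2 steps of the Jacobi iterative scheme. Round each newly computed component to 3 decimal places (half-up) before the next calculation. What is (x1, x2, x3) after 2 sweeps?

(1.366, -1.893, -0.881)

Iteration 1:
  x1 = (6 - (3)·0.000 - (1)·0.000) / (8) = 0.750
  x2 = (-7 - (2)·0.000 - (-2)·0.000) / (6) = -1.167
  x3 = (-10 - (-2)·0.000 - (2)·0.000) / (7) = -1.429
Iteration 2:
  x1 = (6 - (3)·-1.167 - (1)·-1.429) / (8) = 1.366
  x2 = (-7 - (2)·0.750 - (-2)·-1.429) / (6) = -1.893
  x3 = (-10 - (-2)·0.750 - (2)·-1.167) / (7) = -0.881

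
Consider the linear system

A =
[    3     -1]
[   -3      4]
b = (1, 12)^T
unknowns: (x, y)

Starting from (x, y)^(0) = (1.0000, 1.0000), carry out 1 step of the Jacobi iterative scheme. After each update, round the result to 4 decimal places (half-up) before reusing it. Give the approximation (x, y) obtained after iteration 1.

(0.6667, 3.7500)

Iteration 1:
  x = (1 - (-1)·1.0000) / (3) = 0.6667
  y = (12 - (-3)·1.0000) / (4) = 3.7500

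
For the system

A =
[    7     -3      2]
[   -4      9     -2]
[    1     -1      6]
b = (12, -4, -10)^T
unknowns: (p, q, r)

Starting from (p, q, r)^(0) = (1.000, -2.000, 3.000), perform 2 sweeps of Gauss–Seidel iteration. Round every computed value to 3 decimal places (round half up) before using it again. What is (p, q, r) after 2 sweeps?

(2.275, 0.204, -2.012)

Iteration 1:
  p = (12 - (-3)·-2.000 - (2)·3.000) / (7) = 0.000
  q = (-4 - (-4)·0.000 - (-2)·3.000) / (9) = 0.222
  r = (-10 - (1)·0.000 - (-1)·0.222) / (6) = -1.630
Iteration 2:
  p = (12 - (-3)·0.222 - (2)·-1.630) / (7) = 2.275
  q = (-4 - (-4)·2.275 - (-2)·-1.630) / (9) = 0.204
  r = (-10 - (1)·2.275 - (-1)·0.204) / (6) = -2.012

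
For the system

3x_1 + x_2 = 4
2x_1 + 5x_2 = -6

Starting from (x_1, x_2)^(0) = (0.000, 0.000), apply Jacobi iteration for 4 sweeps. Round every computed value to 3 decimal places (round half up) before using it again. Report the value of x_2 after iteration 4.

Iteration 1:
  x_1 = (4 - (1)·0.000) / (3) = 1.333
  x_2 = (-6 - (2)·0.000) / (5) = -1.200
Iteration 2:
  x_1 = (4 - (1)·-1.200) / (3) = 1.733
  x_2 = (-6 - (2)·1.333) / (5) = -1.733
Iteration 3:
  x_1 = (4 - (1)·-1.733) / (3) = 1.911
  x_2 = (-6 - (2)·1.733) / (5) = -1.893
Iteration 4:
  x_1 = (4 - (1)·-1.893) / (3) = 1.964
  x_2 = (-6 - (2)·1.911) / (5) = -1.964

-1.964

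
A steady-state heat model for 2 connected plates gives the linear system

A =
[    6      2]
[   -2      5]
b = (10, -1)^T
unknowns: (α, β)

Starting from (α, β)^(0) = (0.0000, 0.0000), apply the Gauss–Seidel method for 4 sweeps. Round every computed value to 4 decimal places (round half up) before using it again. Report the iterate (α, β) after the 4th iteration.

(1.5291, 0.4116)

Iteration 1:
  α = (10 - (2)·0.0000) / (6) = 1.6667
  β = (-1 - (-2)·1.6667) / (5) = 0.4667
Iteration 2:
  α = (10 - (2)·0.4667) / (6) = 1.5111
  β = (-1 - (-2)·1.5111) / (5) = 0.4044
Iteration 3:
  α = (10 - (2)·0.4044) / (6) = 1.5319
  β = (-1 - (-2)·1.5319) / (5) = 0.4128
Iteration 4:
  α = (10 - (2)·0.4128) / (6) = 1.5291
  β = (-1 - (-2)·1.5291) / (5) = 0.4116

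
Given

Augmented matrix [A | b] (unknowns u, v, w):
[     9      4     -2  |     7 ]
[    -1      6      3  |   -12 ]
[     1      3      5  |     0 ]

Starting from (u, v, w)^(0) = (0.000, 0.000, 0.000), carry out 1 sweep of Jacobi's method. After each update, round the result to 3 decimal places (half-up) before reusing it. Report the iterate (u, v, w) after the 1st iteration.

Iteration 1:
  u = (7 - (4)·0.000 - (-2)·0.000) / (9) = 0.778
  v = (-12 - (-1)·0.000 - (3)·0.000) / (6) = -2.000
  w = (0 - (1)·0.000 - (3)·0.000) / (5) = 0.000

(0.778, -2.000, 0.000)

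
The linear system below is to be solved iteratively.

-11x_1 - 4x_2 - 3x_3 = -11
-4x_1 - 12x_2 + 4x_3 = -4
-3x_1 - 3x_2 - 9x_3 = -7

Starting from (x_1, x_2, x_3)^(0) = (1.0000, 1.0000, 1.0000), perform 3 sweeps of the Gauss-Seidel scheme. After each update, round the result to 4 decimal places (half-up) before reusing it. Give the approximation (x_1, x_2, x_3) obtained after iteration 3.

(0.7760, 0.2295, 0.4426)

Iteration 1:
  x_1 = (-11 - (-4)·1.0000 - (-3)·1.0000) / (-11) = 0.3636
  x_2 = (-4 - (-4)·0.3636 - (4)·1.0000) / (-12) = 0.5455
  x_3 = (-7 - (-3)·0.3636 - (-3)·0.5455) / (-9) = 0.4747
Iteration 2:
  x_1 = (-11 - (-4)·0.5455 - (-3)·0.4747) / (-11) = 0.6722
  x_2 = (-4 - (-4)·0.6722 - (4)·0.4747) / (-12) = 0.2675
  x_3 = (-7 - (-3)·0.6722 - (-3)·0.2675) / (-9) = 0.4645
Iteration 3:
  x_1 = (-11 - (-4)·0.2675 - (-3)·0.4645) / (-11) = 0.7760
  x_2 = (-4 - (-4)·0.7760 - (4)·0.4645) / (-12) = 0.2295
  x_3 = (-7 - (-3)·0.7760 - (-3)·0.2295) / (-9) = 0.4426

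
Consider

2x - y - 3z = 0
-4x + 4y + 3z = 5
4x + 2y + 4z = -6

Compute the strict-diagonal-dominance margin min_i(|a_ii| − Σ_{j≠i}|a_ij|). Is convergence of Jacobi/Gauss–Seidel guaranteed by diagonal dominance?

row 1: |2| − (1+3) = -2
row 2: |4| − (4+3) = -3
row 3: |4| − (4+2) = -2
minimum over rows = -3 → not strictly diagonally dominant

-3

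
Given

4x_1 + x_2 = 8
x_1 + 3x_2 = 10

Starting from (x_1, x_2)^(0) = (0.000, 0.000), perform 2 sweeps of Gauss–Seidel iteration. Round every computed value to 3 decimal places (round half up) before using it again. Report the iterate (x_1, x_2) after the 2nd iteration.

Iteration 1:
  x_1 = (8 - (1)·0.000) / (4) = 2.000
  x_2 = (10 - (1)·2.000) / (3) = 2.667
Iteration 2:
  x_1 = (8 - (1)·2.667) / (4) = 1.333
  x_2 = (10 - (1)·1.333) / (3) = 2.889

(1.333, 2.889)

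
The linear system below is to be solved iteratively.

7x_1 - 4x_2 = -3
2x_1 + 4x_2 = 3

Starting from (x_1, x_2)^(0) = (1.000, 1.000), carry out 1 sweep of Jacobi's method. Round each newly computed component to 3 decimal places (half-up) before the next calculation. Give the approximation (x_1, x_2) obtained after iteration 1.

Iteration 1:
  x_1 = (-3 - (-4)·1.000) / (7) = 0.143
  x_2 = (3 - (2)·1.000) / (4) = 0.250

(0.143, 0.250)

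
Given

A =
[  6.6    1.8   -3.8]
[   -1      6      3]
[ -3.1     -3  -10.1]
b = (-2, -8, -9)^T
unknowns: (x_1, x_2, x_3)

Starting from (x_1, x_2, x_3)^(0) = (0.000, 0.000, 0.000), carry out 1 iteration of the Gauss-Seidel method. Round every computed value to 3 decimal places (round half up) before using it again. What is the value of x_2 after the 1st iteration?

Iteration 1:
  x_1 = (-2 - (1.8)·0.000 - (-3.8)·0.000) / (6.6) = -0.303
  x_2 = (-8 - (-1)·-0.303 - (3)·0.000) / (6) = -1.384
  x_3 = (-9 - (-3.1)·-0.303 - (-3)·-1.384) / (-10.1) = 1.395

-1.384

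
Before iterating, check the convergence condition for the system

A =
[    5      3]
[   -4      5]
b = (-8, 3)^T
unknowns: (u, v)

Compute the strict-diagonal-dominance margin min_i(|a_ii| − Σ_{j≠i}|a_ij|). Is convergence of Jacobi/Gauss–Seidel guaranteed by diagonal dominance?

row 1: |5| − (3) = 2
row 2: |5| − (4) = 1
minimum over rows = 1 → strictly diagonally dominant (convergence guaranteed)

1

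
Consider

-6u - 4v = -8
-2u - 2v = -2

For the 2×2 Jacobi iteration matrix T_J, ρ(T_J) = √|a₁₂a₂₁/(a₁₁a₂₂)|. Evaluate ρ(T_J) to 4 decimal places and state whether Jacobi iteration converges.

0.8165

a₁₂a₂₁/(a₁₁a₂₂) = (-4)·(-2) / ((-6)·(-2)) = 0.666667
ρ = √|0.666667| = √0.666667 = 0.8165
ρ < 1, so Jacobi converges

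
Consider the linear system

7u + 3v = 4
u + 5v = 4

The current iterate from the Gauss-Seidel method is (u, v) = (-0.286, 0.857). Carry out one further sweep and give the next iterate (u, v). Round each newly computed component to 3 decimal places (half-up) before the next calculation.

One sweep:
  u = (4 - (3)·0.857) / (7) = 0.204
  v = (4 - (1)·0.204) / (5) = 0.759

(0.204, 0.759)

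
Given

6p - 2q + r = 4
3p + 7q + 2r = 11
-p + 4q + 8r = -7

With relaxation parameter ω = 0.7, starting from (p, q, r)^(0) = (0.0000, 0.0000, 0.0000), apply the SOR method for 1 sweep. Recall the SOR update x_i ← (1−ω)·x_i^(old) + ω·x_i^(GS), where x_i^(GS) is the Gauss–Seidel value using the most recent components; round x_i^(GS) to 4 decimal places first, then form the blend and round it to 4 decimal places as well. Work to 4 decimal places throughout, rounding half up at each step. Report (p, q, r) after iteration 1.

(0.4667, 0.9600, -0.9077)

Iteration 1:
  p: GS value = (4 - (-2)·0.0000 - (1)·0.0000) / (6) = 0.6667;  p ← (1−ω)·0.0000 + ω·0.6667 = 0.4667
  q: GS value = (11 - (3)·0.4667 - (2)·0.0000) / (7) = 1.3714;  q ← (1−ω)·0.0000 + ω·1.3714 = 0.9600
  r: GS value = (-7 - (-1)·0.4667 - (4)·0.9600) / (8) = -1.2967;  r ← (1−ω)·0.0000 + ω·-1.2967 = -0.9077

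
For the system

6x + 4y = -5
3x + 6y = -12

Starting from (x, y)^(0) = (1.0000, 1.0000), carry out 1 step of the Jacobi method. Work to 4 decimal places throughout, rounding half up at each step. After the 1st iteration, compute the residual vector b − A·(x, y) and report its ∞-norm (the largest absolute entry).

Iteration 1:
  x = (-5 - (4)·1.0000) / (6) = -1.5000
  y = (-12 - (3)·1.0000) / (6) = -2.5000
Residual b − A·x = (14.0000, 7.5000); ∞-norm = 14.0000

14.0000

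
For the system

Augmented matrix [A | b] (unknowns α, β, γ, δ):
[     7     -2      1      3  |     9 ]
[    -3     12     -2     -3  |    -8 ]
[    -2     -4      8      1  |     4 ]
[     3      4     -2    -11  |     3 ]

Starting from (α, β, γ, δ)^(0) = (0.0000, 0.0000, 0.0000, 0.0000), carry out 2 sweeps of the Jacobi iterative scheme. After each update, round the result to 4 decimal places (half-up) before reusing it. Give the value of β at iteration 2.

Iteration 1:
  α = (9 - (-2)·0.0000 - (1)·0.0000 - (3)·0.0000) / (7) = 1.2857
  β = (-8 - (-3)·0.0000 - (-2)·0.0000 - (-3)·0.0000) / (12) = -0.6667
  γ = (4 - (-2)·0.0000 - (-4)·0.0000 - (1)·0.0000) / (8) = 0.5000
  δ = (3 - (3)·0.0000 - (4)·0.0000 - (-2)·0.0000) / (-11) = -0.2727
Iteration 2:
  α = (9 - (-2)·-0.6667 - (1)·0.5000 - (3)·-0.2727) / (7) = 1.1407
  β = (-8 - (-3)·1.2857 - (-2)·0.5000 - (-3)·-0.2727) / (12) = -0.3301
  γ = (4 - (-2)·1.2857 - (-4)·-0.6667 - (1)·-0.2727) / (8) = 0.5222
  δ = (3 - (3)·1.2857 - (4)·-0.6667 - (-2)·0.5000) / (-11) = -0.2554

-0.3301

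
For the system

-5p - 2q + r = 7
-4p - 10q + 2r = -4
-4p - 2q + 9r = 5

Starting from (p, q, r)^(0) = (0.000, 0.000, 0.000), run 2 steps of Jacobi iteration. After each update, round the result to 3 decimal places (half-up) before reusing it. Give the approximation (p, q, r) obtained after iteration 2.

(-1.449, 1.071, 0.022)

Iteration 1:
  p = (7 - (-2)·0.000 - (1)·0.000) / (-5) = -1.400
  q = (-4 - (-4)·0.000 - (2)·0.000) / (-10) = 0.400
  r = (5 - (-4)·0.000 - (-2)·0.000) / (9) = 0.556
Iteration 2:
  p = (7 - (-2)·0.400 - (1)·0.556) / (-5) = -1.449
  q = (-4 - (-4)·-1.400 - (2)·0.556) / (-10) = 1.071
  r = (5 - (-4)·-1.400 - (-2)·0.400) / (9) = 0.022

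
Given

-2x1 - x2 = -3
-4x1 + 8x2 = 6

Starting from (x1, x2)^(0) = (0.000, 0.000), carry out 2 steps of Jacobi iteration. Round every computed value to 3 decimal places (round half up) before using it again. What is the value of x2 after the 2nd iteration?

1.500

Iteration 1:
  x1 = (-3 - (-1)·0.000) / (-2) = 1.500
  x2 = (6 - (-4)·0.000) / (8) = 0.750
Iteration 2:
  x1 = (-3 - (-1)·0.750) / (-2) = 1.125
  x2 = (6 - (-4)·1.500) / (8) = 1.500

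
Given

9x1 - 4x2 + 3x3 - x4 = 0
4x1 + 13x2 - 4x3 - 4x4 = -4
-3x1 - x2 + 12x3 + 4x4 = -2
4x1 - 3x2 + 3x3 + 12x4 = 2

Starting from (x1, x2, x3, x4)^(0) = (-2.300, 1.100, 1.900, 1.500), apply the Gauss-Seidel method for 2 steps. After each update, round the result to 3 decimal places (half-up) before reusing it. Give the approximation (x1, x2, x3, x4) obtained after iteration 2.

Iteration 1:
  x1 = (0 - (-4)·1.100 - (3)·1.900 - (-1)·1.500) / (9) = 0.022
  x2 = (-4 - (4)·0.022 - (-4)·1.900 - (-4)·1.500) / (13) = 0.732
  x3 = (-2 - (-3)·0.022 - (-1)·0.732 - (4)·1.500) / (12) = -0.600
  x4 = (2 - (4)·0.022 - (-3)·0.732 - (3)·-0.600) / (12) = 0.492
Iteration 2:
  x1 = (0 - (-4)·0.732 - (3)·-0.600 - (-1)·0.492) / (9) = 0.580
  x2 = (-4 - (4)·0.580 - (-4)·-0.600 - (-4)·0.492) / (13) = -0.519
  x3 = (-2 - (-3)·0.580 - (-1)·-0.519 - (4)·0.492) / (12) = -0.229
  x4 = (2 - (4)·0.580 - (-3)·-0.519 - (3)·-0.229) / (12) = -0.099

(0.580, -0.519, -0.229, -0.099)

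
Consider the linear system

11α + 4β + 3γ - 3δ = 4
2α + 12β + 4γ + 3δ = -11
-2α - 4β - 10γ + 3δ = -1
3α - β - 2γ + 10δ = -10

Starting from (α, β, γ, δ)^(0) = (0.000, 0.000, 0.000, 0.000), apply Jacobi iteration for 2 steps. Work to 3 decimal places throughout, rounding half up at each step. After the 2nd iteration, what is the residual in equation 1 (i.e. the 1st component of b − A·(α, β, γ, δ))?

-1.148

Iteration 1:
  α = (4 - (4)·0.000 - (3)·0.000 - (-3)·0.000) / (11) = 0.364
  β = (-11 - (2)·0.000 - (4)·0.000 - (3)·0.000) / (12) = -0.917
  γ = (-1 - (-2)·0.000 - (-4)·0.000 - (3)·0.000) / (-10) = 0.100
  δ = (-10 - (3)·0.000 - (-1)·0.000 - (-2)·0.000) / (10) = -1.000
Iteration 2:
  α = (4 - (4)·-0.917 - (3)·0.100 - (-3)·-1.000) / (11) = 0.397
  β = (-11 - (2)·0.364 - (4)·0.100 - (3)·-1.000) / (12) = -0.761
  γ = (-1 - (-2)·0.364 - (-4)·-0.917 - (3)·-1.000) / (-10) = 0.094
  δ = (-10 - (3)·0.364 - (-1)·-0.917 - (-2)·0.100) / (10) = -1.181
Residual b − A·x = (-1.148, 0.505, 1.233, 0.046)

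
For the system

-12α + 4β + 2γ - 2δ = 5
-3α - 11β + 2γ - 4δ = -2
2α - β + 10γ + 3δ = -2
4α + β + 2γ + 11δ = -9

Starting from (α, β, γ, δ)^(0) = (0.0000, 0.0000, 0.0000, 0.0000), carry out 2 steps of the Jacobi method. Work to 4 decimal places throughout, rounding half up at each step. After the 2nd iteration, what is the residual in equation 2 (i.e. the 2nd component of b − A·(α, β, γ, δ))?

0.4824

Iteration 1:
  α = (5 - (4)·0.0000 - (2)·0.0000 - (-2)·0.0000) / (-12) = -0.4167
  β = (-2 - (-3)·0.0000 - (2)·0.0000 - (-4)·0.0000) / (-11) = 0.1818
  γ = (-2 - (2)·0.0000 - (-1)·0.0000 - (3)·0.0000) / (10) = -0.2000
  δ = (-9 - (4)·0.0000 - (1)·0.0000 - (2)·0.0000) / (11) = -0.8182
Iteration 2:
  α = (5 - (4)·0.1818 - (2)·-0.2000 - (-2)·-0.8182) / (-12) = -0.2530
  β = (-2 - (-3)·-0.4167 - (2)·-0.2000 - (-4)·-0.8182) / (-11) = 0.5566
  γ = (-2 - (2)·-0.4167 - (-1)·0.1818 - (3)·-0.8182) / (10) = 0.1470
  δ = (-9 - (4)·-0.4167 - (1)·0.1818 - (2)·-0.2000) / (11) = -0.6468
Residual b − A·x = (-1.8500, 0.4824, -0.4670, -1.7238)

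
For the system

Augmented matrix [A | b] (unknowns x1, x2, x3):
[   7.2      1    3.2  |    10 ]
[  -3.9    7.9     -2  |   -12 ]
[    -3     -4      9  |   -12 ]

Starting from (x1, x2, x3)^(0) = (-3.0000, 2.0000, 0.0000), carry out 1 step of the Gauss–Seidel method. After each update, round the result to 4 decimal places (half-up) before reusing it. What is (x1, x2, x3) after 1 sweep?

(1.1111, -0.9705, -1.3943)

Iteration 1:
  x1 = (10 - (1)·2.0000 - (3.2)·0.0000) / (7.2) = 1.1111
  x2 = (-12 - (-3.9)·1.1111 - (-2)·0.0000) / (7.9) = -0.9705
  x3 = (-12 - (-3)·1.1111 - (-4)·-0.9705) / (9) = -1.3943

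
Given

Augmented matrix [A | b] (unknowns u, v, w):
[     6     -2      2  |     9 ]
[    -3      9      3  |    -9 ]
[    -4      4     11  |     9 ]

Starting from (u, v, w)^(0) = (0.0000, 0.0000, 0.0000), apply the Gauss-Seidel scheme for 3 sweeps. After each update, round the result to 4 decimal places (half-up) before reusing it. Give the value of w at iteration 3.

1.5084

Iteration 1:
  u = (9 - (-2)·0.0000 - (2)·0.0000) / (6) = 1.5000
  v = (-9 - (-3)·1.5000 - (3)·0.0000) / (9) = -0.5000
  w = (9 - (-4)·1.5000 - (4)·-0.5000) / (11) = 1.5455
Iteration 2:
  u = (9 - (-2)·-0.5000 - (2)·1.5455) / (6) = 0.8182
  v = (-9 - (-3)·0.8182 - (3)·1.5455) / (9) = -1.2424
  w = (9 - (-4)·0.8182 - (4)·-1.2424) / (11) = 1.5675
Iteration 3:
  u = (9 - (-2)·-1.2424 - (2)·1.5675) / (6) = 0.5634
  v = (-9 - (-3)·0.5634 - (3)·1.5675) / (9) = -1.3347
  w = (9 - (-4)·0.5634 - (4)·-1.3347) / (11) = 1.5084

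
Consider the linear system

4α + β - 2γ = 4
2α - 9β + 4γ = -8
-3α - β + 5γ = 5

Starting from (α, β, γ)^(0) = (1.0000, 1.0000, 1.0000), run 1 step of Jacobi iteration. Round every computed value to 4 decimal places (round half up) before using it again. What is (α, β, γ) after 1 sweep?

Iteration 1:
  α = (4 - (1)·1.0000 - (-2)·1.0000) / (4) = 1.2500
  β = (-8 - (2)·1.0000 - (4)·1.0000) / (-9) = 1.5556
  γ = (5 - (-3)·1.0000 - (-1)·1.0000) / (5) = 1.8000

(1.2500, 1.5556, 1.8000)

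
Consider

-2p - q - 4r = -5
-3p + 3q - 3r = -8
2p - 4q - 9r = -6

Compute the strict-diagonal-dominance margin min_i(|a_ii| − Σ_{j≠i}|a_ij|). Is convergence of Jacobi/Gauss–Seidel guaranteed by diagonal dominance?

-3

row 1: |-2| − (1+4) = -3
row 2: |3| − (3+3) = -3
row 3: |-9| − (2+4) = 3
minimum over rows = -3 → not strictly diagonally dominant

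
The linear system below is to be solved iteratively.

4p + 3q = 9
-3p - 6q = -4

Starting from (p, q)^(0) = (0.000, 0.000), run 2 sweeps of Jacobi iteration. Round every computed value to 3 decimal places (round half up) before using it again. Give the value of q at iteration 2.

Iteration 1:
  p = (9 - (3)·0.000) / (4) = 2.250
  q = (-4 - (-3)·0.000) / (-6) = 0.667
Iteration 2:
  p = (9 - (3)·0.667) / (4) = 1.750
  q = (-4 - (-3)·2.250) / (-6) = -0.458

-0.458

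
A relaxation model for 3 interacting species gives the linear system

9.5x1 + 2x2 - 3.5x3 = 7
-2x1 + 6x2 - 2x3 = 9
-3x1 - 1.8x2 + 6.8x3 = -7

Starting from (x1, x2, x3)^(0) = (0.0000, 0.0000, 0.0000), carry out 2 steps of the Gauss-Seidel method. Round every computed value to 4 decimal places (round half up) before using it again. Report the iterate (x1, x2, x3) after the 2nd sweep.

(0.2801, 1.5126, -0.5054)

Iteration 1:
  x1 = (7 - (2)·0.0000 - (-3.5)·0.0000) / (9.5) = 0.7368
  x2 = (9 - (-2)·0.7368 - (-2)·0.0000) / (6) = 1.7456
  x3 = (-7 - (-3)·0.7368 - (-1.8)·1.7456) / (6.8) = -0.2423
Iteration 2:
  x1 = (7 - (2)·1.7456 - (-3.5)·-0.2423) / (9.5) = 0.2801
  x2 = (9 - (-2)·0.2801 - (-2)·-0.2423) / (6) = 1.5126
  x3 = (-7 - (-3)·0.2801 - (-1.8)·1.5126) / (6.8) = -0.5054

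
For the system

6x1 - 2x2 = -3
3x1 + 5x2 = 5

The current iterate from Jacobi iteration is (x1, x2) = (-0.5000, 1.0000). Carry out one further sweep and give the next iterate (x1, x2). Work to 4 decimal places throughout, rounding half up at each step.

(-0.1667, 1.3000)

One sweep:
  x1 = (-3 - (-2)·1.0000) / (6) = -0.1667
  x2 = (5 - (3)·-0.5000) / (5) = 1.3000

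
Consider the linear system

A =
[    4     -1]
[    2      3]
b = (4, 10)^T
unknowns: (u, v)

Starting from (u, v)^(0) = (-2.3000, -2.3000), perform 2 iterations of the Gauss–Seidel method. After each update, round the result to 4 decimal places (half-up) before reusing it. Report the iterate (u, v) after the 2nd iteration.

Iteration 1:
  u = (4 - (-1)·-2.3000) / (4) = 0.4250
  v = (10 - (2)·0.4250) / (3) = 3.0500
Iteration 2:
  u = (4 - (-1)·3.0500) / (4) = 1.7625
  v = (10 - (2)·1.7625) / (3) = 2.1583

(1.7625, 2.1583)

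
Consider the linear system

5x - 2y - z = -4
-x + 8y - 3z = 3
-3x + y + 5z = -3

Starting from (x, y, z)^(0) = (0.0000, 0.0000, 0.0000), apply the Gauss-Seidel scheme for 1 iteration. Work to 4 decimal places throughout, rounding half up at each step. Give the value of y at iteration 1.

Iteration 1:
  x = (-4 - (-2)·0.0000 - (-1)·0.0000) / (5) = -0.8000
  y = (3 - (-1)·-0.8000 - (-3)·0.0000) / (8) = 0.2750
  z = (-3 - (-3)·-0.8000 - (1)·0.2750) / (5) = -1.1350

0.2750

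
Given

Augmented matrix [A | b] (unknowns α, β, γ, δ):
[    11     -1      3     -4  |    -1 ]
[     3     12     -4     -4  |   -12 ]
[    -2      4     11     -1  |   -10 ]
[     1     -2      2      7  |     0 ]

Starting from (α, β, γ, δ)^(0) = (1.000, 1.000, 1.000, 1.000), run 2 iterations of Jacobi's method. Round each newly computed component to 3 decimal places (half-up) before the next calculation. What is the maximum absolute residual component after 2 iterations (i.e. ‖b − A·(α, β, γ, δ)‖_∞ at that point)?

3.510

Iteration 1:
  α = (-1 - (-1)·1.000 - (3)·1.000 - (-4)·1.000) / (11) = 0.091
  β = (-12 - (3)·1.000 - (-4)·1.000 - (-4)·1.000) / (12) = -0.583
  γ = (-10 - (-2)·1.000 - (4)·1.000 - (-1)·1.000) / (11) = -1.000
  δ = (0 - (1)·1.000 - (-2)·1.000 - (2)·1.000) / (7) = -0.143
Iteration 2:
  α = (-1 - (-1)·-0.583 - (3)·-1.000 - (-4)·-0.143) / (11) = 0.077
  β = (-12 - (3)·0.091 - (-4)·-1.000 - (-4)·-0.143) / (12) = -1.404
  γ = (-10 - (-2)·0.091 - (4)·-0.583 - (-1)·-0.143) / (11) = -0.694
  δ = (0 - (1)·0.091 - (-2)·-0.583 - (2)·-1.000) / (7) = 0.106
Residual b − A·x = (-0.745, 2.265, 3.510, -2.239); ∞-norm = 3.510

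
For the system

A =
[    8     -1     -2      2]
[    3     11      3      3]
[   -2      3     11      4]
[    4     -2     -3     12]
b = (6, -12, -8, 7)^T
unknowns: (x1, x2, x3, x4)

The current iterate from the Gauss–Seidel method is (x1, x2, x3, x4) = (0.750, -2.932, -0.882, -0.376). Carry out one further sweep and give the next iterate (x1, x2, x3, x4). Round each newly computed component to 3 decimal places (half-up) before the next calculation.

(0.257, -0.818, -0.321, 0.281)

One sweep:
  x1 = (6 - (-1)·-2.932 - (-2)·-0.882 - (2)·-0.376) / (8) = 0.257
  x2 = (-12 - (3)·0.257 - (3)·-0.882 - (3)·-0.376) / (11) = -0.818
  x3 = (-8 - (-2)·0.257 - (3)·-0.818 - (4)·-0.376) / (11) = -0.321
  x4 = (7 - (4)·0.257 - (-2)·-0.818 - (-3)·-0.321) / (12) = 0.281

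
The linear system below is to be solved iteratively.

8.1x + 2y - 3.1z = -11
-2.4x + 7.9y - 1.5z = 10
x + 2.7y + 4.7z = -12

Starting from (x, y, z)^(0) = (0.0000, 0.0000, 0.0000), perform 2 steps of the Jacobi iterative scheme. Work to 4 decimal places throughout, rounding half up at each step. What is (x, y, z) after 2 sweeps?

(-2.6477, 0.3685, -2.9914)

Iteration 1:
  x = (-11 - (2)·0.0000 - (-3.1)·0.0000) / (8.1) = -1.3580
  y = (10 - (-2.4)·0.0000 - (-1.5)·0.0000) / (7.9) = 1.2658
  z = (-12 - (1)·0.0000 - (2.7)·0.0000) / (4.7) = -2.5532
Iteration 2:
  x = (-11 - (2)·1.2658 - (-3.1)·-2.5532) / (8.1) = -2.6477
  y = (10 - (-2.4)·-1.3580 - (-1.5)·-2.5532) / (7.9) = 0.3685
  z = (-12 - (1)·-1.3580 - (2.7)·1.2658) / (4.7) = -2.9914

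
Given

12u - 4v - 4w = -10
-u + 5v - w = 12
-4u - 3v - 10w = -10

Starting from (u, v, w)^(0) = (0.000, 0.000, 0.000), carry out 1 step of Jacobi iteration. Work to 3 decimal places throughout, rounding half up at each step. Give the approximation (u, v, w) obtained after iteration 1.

(-0.833, 2.400, 1.000)

Iteration 1:
  u = (-10 - (-4)·0.000 - (-4)·0.000) / (12) = -0.833
  v = (12 - (-1)·0.000 - (-1)·0.000) / (5) = 2.400
  w = (-10 - (-4)·0.000 - (-3)·0.000) / (-10) = 1.000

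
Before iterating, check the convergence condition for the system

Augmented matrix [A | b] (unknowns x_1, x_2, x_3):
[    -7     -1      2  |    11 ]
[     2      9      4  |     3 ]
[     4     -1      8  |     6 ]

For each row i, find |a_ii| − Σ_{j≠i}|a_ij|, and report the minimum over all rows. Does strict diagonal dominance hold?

row 1: |-7| − (1+2) = 4
row 2: |9| − (2+4) = 3
row 3: |8| − (4+1) = 3
minimum over rows = 3 → strictly diagonally dominant (convergence guaranteed)

3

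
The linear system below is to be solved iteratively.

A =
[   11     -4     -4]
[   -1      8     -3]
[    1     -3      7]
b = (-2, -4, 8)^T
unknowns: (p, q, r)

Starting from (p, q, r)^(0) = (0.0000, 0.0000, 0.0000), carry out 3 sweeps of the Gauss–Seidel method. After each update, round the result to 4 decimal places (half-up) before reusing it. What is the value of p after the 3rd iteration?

Iteration 1:
  p = (-2 - (-4)·0.0000 - (-4)·0.0000) / (11) = -0.1818
  q = (-4 - (-1)·-0.1818 - (-3)·0.0000) / (8) = -0.5227
  r = (8 - (1)·-0.1818 - (-3)·-0.5227) / (7) = 0.9448
Iteration 2:
  p = (-2 - (-4)·-0.5227 - (-4)·0.9448) / (11) = -0.0283
  q = (-4 - (-1)·-0.0283 - (-3)·0.9448) / (8) = -0.1492
  r = (8 - (1)·-0.0283 - (-3)·-0.1492) / (7) = 1.0830
Iteration 3:
  p = (-2 - (-4)·-0.1492 - (-4)·1.0830) / (11) = 0.1577
  q = (-4 - (-1)·0.1577 - (-3)·1.0830) / (8) = -0.0742
  r = (8 - (1)·0.1577 - (-3)·-0.0742) / (7) = 1.0885

0.1577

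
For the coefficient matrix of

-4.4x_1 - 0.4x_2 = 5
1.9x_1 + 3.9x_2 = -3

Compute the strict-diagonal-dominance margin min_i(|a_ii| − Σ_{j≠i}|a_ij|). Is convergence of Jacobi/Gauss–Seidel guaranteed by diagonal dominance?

2

row 1: |-4.4| − (0.4) = 4
row 2: |3.9| − (1.9) = 2
minimum over rows = 2 → strictly diagonally dominant (convergence guaranteed)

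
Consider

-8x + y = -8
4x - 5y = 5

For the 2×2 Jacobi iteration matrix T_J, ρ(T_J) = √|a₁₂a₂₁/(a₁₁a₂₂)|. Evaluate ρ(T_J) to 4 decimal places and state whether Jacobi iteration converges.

0.3162

a₁₂a₂₁/(a₁₁a₂₂) = (1)·(4) / ((-8)·(-5)) = 0.100000
ρ = √|0.100000| = √0.100000 = 0.3162
ρ < 1, so Jacobi converges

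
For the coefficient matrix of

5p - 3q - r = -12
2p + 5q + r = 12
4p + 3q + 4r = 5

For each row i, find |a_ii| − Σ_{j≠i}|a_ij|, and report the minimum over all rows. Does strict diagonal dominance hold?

row 1: |5| − (3+1) = 1
row 2: |5| − (2+1) = 2
row 3: |4| − (4+3) = -3
minimum over rows = -3 → not strictly diagonally dominant

-3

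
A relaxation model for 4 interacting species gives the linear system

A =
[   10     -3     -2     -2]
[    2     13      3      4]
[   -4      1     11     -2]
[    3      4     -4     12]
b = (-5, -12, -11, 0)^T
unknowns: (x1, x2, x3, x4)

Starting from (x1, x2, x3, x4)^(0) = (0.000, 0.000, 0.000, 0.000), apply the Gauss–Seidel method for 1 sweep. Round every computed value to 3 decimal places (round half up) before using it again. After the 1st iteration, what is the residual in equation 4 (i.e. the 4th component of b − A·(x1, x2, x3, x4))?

Iteration 1:
  x1 = (-5 - (-3)·0.000 - (-2)·0.000 - (-2)·0.000) / (10) = -0.500
  x2 = (-12 - (2)·-0.500 - (3)·0.000 - (4)·0.000) / (13) = -0.846
  x3 = (-11 - (-4)·-0.500 - (1)·-0.846 - (-2)·0.000) / (11) = -1.105
  x4 = (0 - (3)·-0.500 - (4)·-0.846 - (-4)·-1.105) / (12) = 0.039
Residual b − A·x = (-4.670, 3.157, 0.079, -0.004)

-0.004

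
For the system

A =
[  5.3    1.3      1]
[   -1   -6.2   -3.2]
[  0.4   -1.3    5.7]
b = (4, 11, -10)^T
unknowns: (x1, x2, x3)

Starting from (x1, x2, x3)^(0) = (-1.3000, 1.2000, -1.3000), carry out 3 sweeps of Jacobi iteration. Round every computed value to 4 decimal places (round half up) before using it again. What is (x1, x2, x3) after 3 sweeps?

(1.4207, -0.9373, -2.1082)

Iteration 1:
  x1 = (4 - (1.3)·1.2000 - (1)·-1.3000) / (5.3) = 0.7057
  x2 = (11 - (-1)·-1.3000 - (-3.2)·-1.3000) / (-6.2) = -0.8935
  x3 = (-10 - (0.4)·-1.3000 - (-1.3)·1.2000) / (5.7) = -1.3895
Iteration 2:
  x1 = (4 - (1.3)·-0.8935 - (1)·-1.3895) / (5.3) = 1.2360
  x2 = (11 - (-1)·0.7057 - (-3.2)·-1.3895) / (-6.2) = -1.1709
  x3 = (-10 - (0.4)·0.7057 - (-1.3)·-0.8935) / (5.7) = -2.0077
Iteration 3:
  x1 = (4 - (1.3)·-1.1709 - (1)·-2.0077) / (5.3) = 1.4207
  x2 = (11 - (-1)·1.2360 - (-3.2)·-2.0077) / (-6.2) = -0.9373
  x3 = (-10 - (0.4)·1.2360 - (-1.3)·-1.1709) / (5.7) = -2.1082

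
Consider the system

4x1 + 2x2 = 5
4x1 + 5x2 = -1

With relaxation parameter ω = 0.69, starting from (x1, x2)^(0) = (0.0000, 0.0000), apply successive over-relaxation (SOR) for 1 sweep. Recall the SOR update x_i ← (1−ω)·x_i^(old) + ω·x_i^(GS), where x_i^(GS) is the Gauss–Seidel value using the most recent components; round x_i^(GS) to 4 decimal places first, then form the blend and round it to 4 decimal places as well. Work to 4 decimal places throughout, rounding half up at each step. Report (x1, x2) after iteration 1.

Iteration 1:
  x1: GS value = (5 - (2)·0.0000) / (4) = 1.2500;  x1 ← (1−ω)·0.0000 + ω·1.2500 = 0.8625
  x2: GS value = (-1 - (4)·0.8625) / (5) = -0.8900;  x2 ← (1−ω)·0.0000 + ω·-0.8900 = -0.6141

(0.8625, -0.6141)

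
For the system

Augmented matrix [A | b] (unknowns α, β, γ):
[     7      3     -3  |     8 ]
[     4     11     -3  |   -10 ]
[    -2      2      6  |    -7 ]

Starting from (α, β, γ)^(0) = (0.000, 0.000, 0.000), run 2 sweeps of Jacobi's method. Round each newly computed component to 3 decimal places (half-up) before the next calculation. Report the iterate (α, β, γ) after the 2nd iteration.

Iteration 1:
  α = (8 - (3)·0.000 - (-3)·0.000) / (7) = 1.143
  β = (-10 - (4)·0.000 - (-3)·0.000) / (11) = -0.909
  γ = (-7 - (-2)·0.000 - (2)·0.000) / (6) = -1.167
Iteration 2:
  α = (8 - (3)·-0.909 - (-3)·-1.167) / (7) = 1.032
  β = (-10 - (4)·1.143 - (-3)·-1.167) / (11) = -1.643
  γ = (-7 - (-2)·1.143 - (2)·-0.909) / (6) = -0.483

(1.032, -1.643, -0.483)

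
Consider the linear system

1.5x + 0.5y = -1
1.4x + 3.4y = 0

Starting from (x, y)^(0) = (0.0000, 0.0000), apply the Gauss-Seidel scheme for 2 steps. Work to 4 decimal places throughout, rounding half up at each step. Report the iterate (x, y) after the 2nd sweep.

Iteration 1:
  x = (-1 - (0.5)·0.0000) / (1.5) = -0.6667
  y = (0 - (1.4)·-0.6667) / (3.4) = 0.2745
Iteration 2:
  x = (-1 - (0.5)·0.2745) / (1.5) = -0.7582
  y = (0 - (1.4)·-0.7582) / (3.4) = 0.3122

(-0.7582, 0.3122)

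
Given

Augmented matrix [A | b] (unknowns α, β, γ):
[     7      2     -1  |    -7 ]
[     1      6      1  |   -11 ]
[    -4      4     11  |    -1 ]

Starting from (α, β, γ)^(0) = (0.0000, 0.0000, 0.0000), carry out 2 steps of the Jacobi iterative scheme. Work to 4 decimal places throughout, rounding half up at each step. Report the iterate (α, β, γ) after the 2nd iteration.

(-0.4892, -1.6515, 0.2121)

Iteration 1:
  α = (-7 - (2)·0.0000 - (-1)·0.0000) / (7) = -1.0000
  β = (-11 - (1)·0.0000 - (1)·0.0000) / (6) = -1.8333
  γ = (-1 - (-4)·0.0000 - (4)·0.0000) / (11) = -0.0909
Iteration 2:
  α = (-7 - (2)·-1.8333 - (-1)·-0.0909) / (7) = -0.4892
  β = (-11 - (1)·-1.0000 - (1)·-0.0909) / (6) = -1.6515
  γ = (-1 - (-4)·-1.0000 - (4)·-1.8333) / (11) = 0.2121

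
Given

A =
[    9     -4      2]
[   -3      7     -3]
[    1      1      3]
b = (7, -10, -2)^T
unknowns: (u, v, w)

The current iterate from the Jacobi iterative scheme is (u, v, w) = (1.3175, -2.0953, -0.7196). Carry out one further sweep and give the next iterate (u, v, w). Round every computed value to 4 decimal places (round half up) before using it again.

(0.0064, -1.1723, -0.4074)

One sweep:
  u = (7 - (-4)·-2.0953 - (2)·-0.7196) / (9) = 0.0064
  v = (-10 - (-3)·1.3175 - (-3)·-0.7196) / (7) = -1.1723
  w = (-2 - (1)·1.3175 - (1)·-2.0953) / (3) = -0.4074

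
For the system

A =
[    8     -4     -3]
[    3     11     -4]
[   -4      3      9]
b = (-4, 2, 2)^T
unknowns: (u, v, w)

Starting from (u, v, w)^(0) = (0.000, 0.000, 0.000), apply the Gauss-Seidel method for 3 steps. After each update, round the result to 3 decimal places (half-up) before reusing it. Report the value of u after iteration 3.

-0.387

Iteration 1:
  u = (-4 - (-4)·0.000 - (-3)·0.000) / (8) = -0.500
  v = (2 - (3)·-0.500 - (-4)·0.000) / (11) = 0.318
  w = (2 - (-4)·-0.500 - (3)·0.318) / (9) = -0.106
Iteration 2:
  u = (-4 - (-4)·0.318 - (-3)·-0.106) / (8) = -0.381
  v = (2 - (3)·-0.381 - (-4)·-0.106) / (11) = 0.247
  w = (2 - (-4)·-0.381 - (3)·0.247) / (9) = -0.029
Iteration 3:
  u = (-4 - (-4)·0.247 - (-3)·-0.029) / (8) = -0.387
  v = (2 - (3)·-0.387 - (-4)·-0.029) / (11) = 0.277
  w = (2 - (-4)·-0.387 - (3)·0.277) / (9) = -0.042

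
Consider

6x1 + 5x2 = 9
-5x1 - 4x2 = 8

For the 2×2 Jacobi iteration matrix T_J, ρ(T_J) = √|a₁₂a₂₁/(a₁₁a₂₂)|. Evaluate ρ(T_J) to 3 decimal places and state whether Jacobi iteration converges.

a₁₂a₂₁/(a₁₁a₂₂) = (5)·(-5) / ((6)·(-4)) = 1.041667
ρ = √|1.041667| = √1.041667 = 1.021
ρ > 1, so Jacobi diverges

1.021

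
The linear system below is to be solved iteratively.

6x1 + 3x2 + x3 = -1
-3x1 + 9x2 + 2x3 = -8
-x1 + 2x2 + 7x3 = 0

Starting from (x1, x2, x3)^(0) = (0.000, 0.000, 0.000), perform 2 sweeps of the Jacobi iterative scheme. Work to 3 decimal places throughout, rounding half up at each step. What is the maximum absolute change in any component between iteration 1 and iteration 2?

0.445

Iteration 1:
  x1 = (-1 - (3)·0.000 - (1)·0.000) / (6) = -0.167
  x2 = (-8 - (-3)·0.000 - (2)·0.000) / (9) = -0.889
  x3 = (0 - (-1)·0.000 - (2)·0.000) / (7) = 0.000
Iteration 2:
  x1 = (-1 - (3)·-0.889 - (1)·0.000) / (6) = 0.278
  x2 = (-8 - (-3)·-0.167 - (2)·0.000) / (9) = -0.945
  x3 = (0 - (-1)·-0.167 - (2)·-0.889) / (7) = 0.230
Change: (0.445, -0.056, 0.230) → max |·| = 0.445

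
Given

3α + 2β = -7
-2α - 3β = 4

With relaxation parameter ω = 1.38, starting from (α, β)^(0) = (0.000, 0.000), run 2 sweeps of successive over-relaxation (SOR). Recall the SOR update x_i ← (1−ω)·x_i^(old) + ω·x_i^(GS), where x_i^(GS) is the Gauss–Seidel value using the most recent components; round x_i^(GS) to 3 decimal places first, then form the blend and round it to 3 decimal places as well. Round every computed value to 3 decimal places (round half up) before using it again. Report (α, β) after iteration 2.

Iteration 1:
  α: GS value = (-7 - (2)·0.000) / (3) = -2.333;  α ← (1−ω)·0.000 + ω·-2.333 = -3.220
  β: GS value = (4 - (-2)·-3.220) / (-3) = 0.813;  β ← (1−ω)·0.000 + ω·0.813 = 1.122
Iteration 2:
  α: GS value = (-7 - (2)·1.122) / (3) = -3.081;  α ← (1−ω)·-3.220 + ω·-3.081 = -3.028
  β: GS value = (4 - (-2)·-3.028) / (-3) = 0.685;  β ← (1−ω)·1.122 + ω·0.685 = 0.519

(-3.028, 0.519)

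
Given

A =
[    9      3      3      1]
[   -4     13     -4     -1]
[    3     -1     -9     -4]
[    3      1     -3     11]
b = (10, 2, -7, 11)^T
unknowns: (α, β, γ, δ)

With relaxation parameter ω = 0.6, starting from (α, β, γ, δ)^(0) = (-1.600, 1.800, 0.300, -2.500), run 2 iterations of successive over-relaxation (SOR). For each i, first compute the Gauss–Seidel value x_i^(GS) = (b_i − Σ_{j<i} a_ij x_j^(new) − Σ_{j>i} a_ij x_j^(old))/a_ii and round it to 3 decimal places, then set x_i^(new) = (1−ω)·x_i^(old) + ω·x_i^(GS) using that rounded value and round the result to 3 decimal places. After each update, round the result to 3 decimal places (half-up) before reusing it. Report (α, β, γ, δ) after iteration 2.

Iteration 1:
  α: GS value = (10 - (3)·1.800 - (3)·0.300 - (1)·-2.500) / (9) = 0.689;  α ← (1−ω)·-1.600 + ω·0.689 = -0.227
  β: GS value = (2 - (-4)·-0.227 - (-4)·0.300 - (-1)·-2.500) / (13) = -0.016;  β ← (1−ω)·1.800 + ω·-0.016 = 0.710
  γ: GS value = (-7 - (3)·-0.227 - (-1)·0.710 - (-4)·-2.500) / (-9) = 1.734;  γ ← (1−ω)·0.300 + ω·1.734 = 1.160
  δ: GS value = (11 - (3)·-0.227 - (1)·0.710 - (-3)·1.160) / (11) = 1.314;  δ ← (1−ω)·-2.500 + ω·1.314 = -0.212
Iteration 2:
  α: GS value = (10 - (3)·0.710 - (3)·1.160 - (1)·-0.212) / (9) = 0.511;  α ← (1−ω)·-0.227 + ω·0.511 = 0.216
  β: GS value = (2 - (-4)·0.216 - (-4)·1.160 - (-1)·-0.212) / (13) = 0.561;  β ← (1−ω)·0.710 + ω·0.561 = 0.621
  γ: GS value = (-7 - (3)·0.216 - (-1)·0.621 - (-4)·-0.212) / (-9) = 0.875;  γ ← (1−ω)·1.160 + ω·0.875 = 0.989
  δ: GS value = (11 - (3)·0.216 - (1)·0.621 - (-3)·0.989) / (11) = 1.154;  δ ← (1−ω)·-0.212 + ω·1.154 = 0.608

(0.216, 0.621, 0.989, 0.608)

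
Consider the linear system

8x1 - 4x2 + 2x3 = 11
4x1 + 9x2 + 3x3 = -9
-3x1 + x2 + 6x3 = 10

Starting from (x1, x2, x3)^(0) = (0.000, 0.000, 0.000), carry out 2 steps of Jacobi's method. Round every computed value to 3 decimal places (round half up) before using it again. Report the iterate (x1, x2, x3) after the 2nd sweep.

Iteration 1:
  x1 = (11 - (-4)·0.000 - (2)·0.000) / (8) = 1.375
  x2 = (-9 - (4)·0.000 - (3)·0.000) / (9) = -1.000
  x3 = (10 - (-3)·0.000 - (1)·0.000) / (6) = 1.667
Iteration 2:
  x1 = (11 - (-4)·-1.000 - (2)·1.667) / (8) = 0.458
  x2 = (-9 - (4)·1.375 - (3)·1.667) / (9) = -2.167
  x3 = (10 - (-3)·1.375 - (1)·-1.000) / (6) = 2.521

(0.458, -2.167, 2.521)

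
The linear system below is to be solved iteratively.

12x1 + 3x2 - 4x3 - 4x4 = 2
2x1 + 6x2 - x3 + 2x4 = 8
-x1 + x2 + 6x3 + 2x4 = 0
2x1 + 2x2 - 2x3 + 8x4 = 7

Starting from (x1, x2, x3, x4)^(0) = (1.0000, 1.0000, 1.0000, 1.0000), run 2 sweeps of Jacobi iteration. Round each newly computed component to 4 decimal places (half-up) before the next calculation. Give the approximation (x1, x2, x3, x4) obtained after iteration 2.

(0.0556, 0.8750, -0.2500, 0.4375)

Iteration 1:
  x1 = (2 - (3)·1.0000 - (-4)·1.0000 - (-4)·1.0000) / (12) = 0.5833
  x2 = (8 - (2)·1.0000 - (-1)·1.0000 - (2)·1.0000) / (6) = 0.8333
  x3 = (0 - (-1)·1.0000 - (1)·1.0000 - (2)·1.0000) / (6) = -0.3333
  x4 = (7 - (2)·1.0000 - (2)·1.0000 - (-2)·1.0000) / (8) = 0.6250
Iteration 2:
  x1 = (2 - (3)·0.8333 - (-4)·-0.3333 - (-4)·0.6250) / (12) = 0.0556
  x2 = (8 - (2)·0.5833 - (-1)·-0.3333 - (2)·0.6250) / (6) = 0.8750
  x3 = (0 - (-1)·0.5833 - (1)·0.8333 - (2)·0.6250) / (6) = -0.2500
  x4 = (7 - (2)·0.5833 - (2)·0.8333 - (-2)·-0.3333) / (8) = 0.4375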